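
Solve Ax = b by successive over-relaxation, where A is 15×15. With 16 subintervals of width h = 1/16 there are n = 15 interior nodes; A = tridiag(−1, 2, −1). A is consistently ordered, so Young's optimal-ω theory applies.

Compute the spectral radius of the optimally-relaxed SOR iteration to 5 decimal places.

ρ_SOR = 0.67351

[ρ_J] n=15: ρ(B_J) = cos(π/(n+1)) = cos(π/16) = 0.98079.
√(1 − cos²(π/16)) = sin(π/16) ≈ 0.195090.
Then 2/(1+√(1−ρ_J²)) = 2/(1+0.195090); ω* = 2/1.195090 = 1.67351.
At ω = 1.67351 every |λ(B_ω)| = ω−1, so ρ_SOR = 0.67351.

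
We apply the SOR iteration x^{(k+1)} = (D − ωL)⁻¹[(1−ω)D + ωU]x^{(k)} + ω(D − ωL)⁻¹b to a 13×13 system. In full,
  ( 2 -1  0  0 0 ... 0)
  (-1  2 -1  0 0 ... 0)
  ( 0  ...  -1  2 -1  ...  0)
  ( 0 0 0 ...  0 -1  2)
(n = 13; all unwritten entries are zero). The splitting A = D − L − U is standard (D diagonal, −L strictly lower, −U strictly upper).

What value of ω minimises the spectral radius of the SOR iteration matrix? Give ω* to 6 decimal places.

ω* = 1.635964

With n=13, ρ(Jacobi) = cos(π/14) = 0.974928.
√(1 − cos²(π/14)) = sin(π/14) ≈ 0.2225209.
ω* = 2/(1+0.2225209) = 1.635964
ρ(B_{ω*}) = ω*−1 = 0.635964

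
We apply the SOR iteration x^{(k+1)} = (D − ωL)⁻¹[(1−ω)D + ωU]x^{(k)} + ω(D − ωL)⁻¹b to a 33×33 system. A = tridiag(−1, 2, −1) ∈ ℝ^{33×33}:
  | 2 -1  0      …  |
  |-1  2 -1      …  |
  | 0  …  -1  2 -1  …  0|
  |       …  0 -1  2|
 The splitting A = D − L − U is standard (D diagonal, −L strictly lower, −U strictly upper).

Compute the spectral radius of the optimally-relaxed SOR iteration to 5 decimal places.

ρ_SOR = 0.83105

[ρ_J] n=33: ρ(B_J) = cos(π/(n+1)) = cos(π/34) = 0.99573.
root = sin(π/34) = 0.092268  (since 1−cos² = sin²).
ω* = 2/(1 + 0.092268) = 2/1.092268 = 1.83105.
At ω = 1.83105 every |λ(B_ω)| = ω−1, so ρ_SOR = 0.83105.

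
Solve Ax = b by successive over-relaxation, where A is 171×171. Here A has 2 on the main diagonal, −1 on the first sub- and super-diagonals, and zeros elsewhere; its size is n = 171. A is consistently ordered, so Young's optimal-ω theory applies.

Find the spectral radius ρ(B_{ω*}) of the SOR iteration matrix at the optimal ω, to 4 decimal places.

B_J for the 171×171 system has eigenvalues cos(kπ/172); ρ_J = cos(π/172) = 0.9998.
1 − cos²(π/172) = sin²(π/172) ⇒ √(1−ρ_J²) = sin(π/172) = 0.01826.
ω* = 2 / (1 + 0.01826) = 2 / 1.01826 ≈ 1.9641.
ρ(B_{ω*}) = ω*−1 = 0.9641

ρ_SOR = 0.9641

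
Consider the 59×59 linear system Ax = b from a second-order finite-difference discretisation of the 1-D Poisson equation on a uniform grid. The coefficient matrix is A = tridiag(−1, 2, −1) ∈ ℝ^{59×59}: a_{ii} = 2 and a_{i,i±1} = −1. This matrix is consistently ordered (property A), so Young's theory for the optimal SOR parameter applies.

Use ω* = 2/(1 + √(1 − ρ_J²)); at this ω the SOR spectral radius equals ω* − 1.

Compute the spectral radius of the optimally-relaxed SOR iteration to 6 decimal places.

n=59: λ(B_J) = 1 − λ(A)/2 = cos(kπ/60); k=1 gives ρ_J = 0.998630.
√(1 − cos²(π/60)) = sin(π/60) ≈ 0.0523360.
[ω*] 2 ÷ (1 + 0.0523360) = 2 ÷ 1.0523360 = 1.900534.
At ω = 1.900534 every |λ(B_ω)| = ω−1, so ρ_SOR = 0.900534.

ρ_SOR = 0.900534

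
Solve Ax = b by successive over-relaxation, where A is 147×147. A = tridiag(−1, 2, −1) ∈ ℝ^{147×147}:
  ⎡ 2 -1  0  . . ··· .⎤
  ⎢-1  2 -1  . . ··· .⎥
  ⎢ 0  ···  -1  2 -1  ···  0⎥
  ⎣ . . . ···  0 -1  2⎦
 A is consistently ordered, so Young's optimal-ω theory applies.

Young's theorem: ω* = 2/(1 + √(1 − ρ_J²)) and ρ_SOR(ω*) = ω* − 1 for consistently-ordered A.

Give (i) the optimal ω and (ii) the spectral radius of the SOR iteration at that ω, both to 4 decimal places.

ω* = 1.9584, ρ_SOR = 0.9584

spectrum of D⁻¹(L+U) = {cos(kπ/148) : 1≤k≤147}; ρ_J = cos(π/148) = 0.9998.
1 − cos²(π/148) = sin²(π/148) ⇒ √(1−ρ_J²) = sin(π/148) = 0.02123.
ω* = 2/(1+0.02123) = 1.9584
ρ(B_{ω*}) = ω*−1 = 0.9584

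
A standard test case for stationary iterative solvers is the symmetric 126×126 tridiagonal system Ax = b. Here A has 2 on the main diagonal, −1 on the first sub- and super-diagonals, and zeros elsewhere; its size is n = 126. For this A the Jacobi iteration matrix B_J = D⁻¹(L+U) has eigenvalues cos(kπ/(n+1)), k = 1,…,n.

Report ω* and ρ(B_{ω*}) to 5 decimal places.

With n=126, ρ(Jacobi) = cos(π/127) = 0.99969.
root = sin(π/127) = 0.024734  (since 1−cos² = sin²).
[ω*] 2 ÷ (1 + 0.024734) = 2 ÷ 1.024734 = 1.95173.
ρ_SOR = ω* − 1 = 1.95173 − 1 = 0.95173.

ω* = 1.95173, ρ_SOR = 0.95173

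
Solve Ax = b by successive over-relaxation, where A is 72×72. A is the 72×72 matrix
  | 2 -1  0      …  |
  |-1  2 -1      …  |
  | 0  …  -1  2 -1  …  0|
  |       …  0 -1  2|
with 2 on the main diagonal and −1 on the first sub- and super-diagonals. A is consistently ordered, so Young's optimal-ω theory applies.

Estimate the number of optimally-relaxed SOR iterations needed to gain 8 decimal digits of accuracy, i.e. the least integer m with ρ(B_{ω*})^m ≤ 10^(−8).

m = 214

B_J for the 72×72 system has eigenvalues cos(kπ/73); ρ_J = cos(π/73) = 0.9990741.
√(1−ρ_J²) = |sin(π/73)| = 0.0430222
[ω*] 2 ÷ (1 + 0.0430222) = 2 ÷ 1.0430222 = 1.9175047.
and ρ(B_{ω*}) = 1.9175047 − 1 = 0.9175047.
(0.9175047)^m ≤ 10^{−8}  ⇒  m·ln(0.9175047) ≤ −8·ln10  ⇒  m ≥ 213.951  ⇒  m = 214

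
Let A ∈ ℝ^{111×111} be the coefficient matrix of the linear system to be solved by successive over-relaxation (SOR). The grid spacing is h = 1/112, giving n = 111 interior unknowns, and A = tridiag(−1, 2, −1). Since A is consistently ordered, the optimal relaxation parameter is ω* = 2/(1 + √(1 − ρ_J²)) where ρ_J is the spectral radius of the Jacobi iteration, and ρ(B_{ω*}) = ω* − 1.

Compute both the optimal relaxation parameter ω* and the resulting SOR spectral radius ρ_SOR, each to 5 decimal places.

ω* = 1.94544, ρ_SOR = 0.94544

n=111: λ(B_J) = 1 − λ(A)/2 = cos(kπ/112); k=1 gives ρ_J = 0.99961.
1 − cos²(π/112) = sin²(π/112) ⇒ √(1−ρ_J²) = sin(π/112) = 0.028046.
ω* = 2/(1 + 0.028046) = 2/1.028046 = 1.94544.
Hence ρ(B_{ω*}) = 1.94544 − 1 = 0.94544.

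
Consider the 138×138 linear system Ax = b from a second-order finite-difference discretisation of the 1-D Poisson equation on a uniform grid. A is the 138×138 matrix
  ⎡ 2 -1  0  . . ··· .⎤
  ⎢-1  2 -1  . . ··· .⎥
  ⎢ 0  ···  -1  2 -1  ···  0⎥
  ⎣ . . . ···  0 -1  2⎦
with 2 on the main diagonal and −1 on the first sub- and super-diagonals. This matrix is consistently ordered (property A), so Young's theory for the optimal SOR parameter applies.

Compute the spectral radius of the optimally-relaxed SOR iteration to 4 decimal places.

spectrum of D⁻¹(L+U) = {cos(kπ/139) : 1≤k≤138}; ρ_J = cos(π/139) = 0.9997.
√(1−ρ_J²) = |sin(π/139)| = 0.02260
Young: ω* = 2/(1+√(1−ρ_J²)) = 2/(1+0.02260) = 2/1.02260 = 1.9558.
ρ_SOR = ω* − 1 ≈ 0.9558.

ρ_SOR = 0.9558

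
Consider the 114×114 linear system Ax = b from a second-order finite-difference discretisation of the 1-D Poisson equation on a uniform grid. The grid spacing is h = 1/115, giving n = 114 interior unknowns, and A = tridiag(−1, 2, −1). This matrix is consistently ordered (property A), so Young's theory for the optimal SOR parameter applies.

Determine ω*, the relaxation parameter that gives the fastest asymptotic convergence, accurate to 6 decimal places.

B_J for the 114×114 system has eigenvalues cos(kπ/115); ρ_J = cos(π/115) = 0.999627.
root = sin(π/115) = 0.0273148  (since 1−cos² = sin²).
[ω*] 2 ÷ (1 + 0.0273148) = 2 ÷ 1.0273148 = 1.946823.
At ω = 1.946823 every |λ(B_ω)| = ω−1, so ρ_SOR = 0.946823.

ω* = 1.946823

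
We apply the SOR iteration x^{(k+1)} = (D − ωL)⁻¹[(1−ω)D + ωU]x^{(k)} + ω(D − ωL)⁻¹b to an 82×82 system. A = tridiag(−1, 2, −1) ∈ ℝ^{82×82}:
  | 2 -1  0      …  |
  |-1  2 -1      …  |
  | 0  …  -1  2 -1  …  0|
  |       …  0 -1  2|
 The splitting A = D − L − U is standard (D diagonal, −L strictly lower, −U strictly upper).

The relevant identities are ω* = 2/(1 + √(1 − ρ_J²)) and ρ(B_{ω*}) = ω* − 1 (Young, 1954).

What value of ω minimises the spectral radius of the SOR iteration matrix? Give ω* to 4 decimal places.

ω* = 1.9271

[ρ_J] n=82: ρ(B_J) = cos(π/(n+1)) = cos(π/83) = 0.9993.
√(1−ρ_J²) simplifies to sin(π/83) = 0.03784.
ω* = 2/(1 + 0.03784) = 2/1.03784 = 1.9271.
At ω = 1.9271 every |λ(B_ω)| = ω−1, so ρ_SOR = 0.9271.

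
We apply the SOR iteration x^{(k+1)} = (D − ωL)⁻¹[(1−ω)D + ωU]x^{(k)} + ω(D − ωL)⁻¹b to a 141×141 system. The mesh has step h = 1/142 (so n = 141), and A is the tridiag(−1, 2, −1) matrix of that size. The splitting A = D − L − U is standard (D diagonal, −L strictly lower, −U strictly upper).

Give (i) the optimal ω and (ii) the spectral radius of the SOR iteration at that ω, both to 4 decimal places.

ω* = 1.9567, ρ_SOR = 0.9567

[ρ_J] n=141: ρ(B_J) = cos(π/(n+1)) = cos(π/142) = 0.9998.
√(1−ρ_J²) simplifies to sin(π/142) = 0.02212.
So ω* = 2/1.02212 = 1.9567 (Young).
Hence ρ(B_{ω*}) = 1.9567 − 1 = 0.9567.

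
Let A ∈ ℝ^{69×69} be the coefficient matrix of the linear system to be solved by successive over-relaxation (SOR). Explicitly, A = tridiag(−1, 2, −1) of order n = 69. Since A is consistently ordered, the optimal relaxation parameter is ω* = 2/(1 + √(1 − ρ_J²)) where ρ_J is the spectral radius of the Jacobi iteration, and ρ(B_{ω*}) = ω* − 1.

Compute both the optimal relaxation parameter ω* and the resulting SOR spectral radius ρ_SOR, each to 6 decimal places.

ω* = 1.914123, ρ_SOR = 0.914123

½·tridiag(1,0,1) at n=69: λ_k = cos(kπ/70); max |λ| at k=1 ⇒ ρ_J = cos(π/70) ≈ 0.998993.
√(1 − cos²(π/70)) = sin(π/70) ≈ 0.0448648.
ω* = 2/(1 + 0.0448648) = 2/1.0448648 = 1.914123.
At ω = 1.914123 every |λ(B_ω)| = ω−1, so ρ_SOR = 0.914123.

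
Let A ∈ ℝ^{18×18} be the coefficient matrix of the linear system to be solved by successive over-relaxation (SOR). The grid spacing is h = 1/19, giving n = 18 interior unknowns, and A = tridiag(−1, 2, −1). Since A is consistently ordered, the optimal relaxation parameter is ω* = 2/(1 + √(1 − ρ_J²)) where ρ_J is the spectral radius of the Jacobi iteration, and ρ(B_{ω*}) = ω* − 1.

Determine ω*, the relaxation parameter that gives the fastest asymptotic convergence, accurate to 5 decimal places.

½·tridiag(1,0,1) at n=18: λ_k = cos(kπ/19); max |λ| at k=1 ⇒ ρ_J = cos(π/19) ≈ 0.98636.
√(1−ρ_J²) simplifies to sin(π/19) = 0.164595.
So ω* = 2/1.164595 = 1.71734 (Young).
and ρ(B_{ω*}) = 1.71734 − 1 = 0.71734.

ω* = 1.71734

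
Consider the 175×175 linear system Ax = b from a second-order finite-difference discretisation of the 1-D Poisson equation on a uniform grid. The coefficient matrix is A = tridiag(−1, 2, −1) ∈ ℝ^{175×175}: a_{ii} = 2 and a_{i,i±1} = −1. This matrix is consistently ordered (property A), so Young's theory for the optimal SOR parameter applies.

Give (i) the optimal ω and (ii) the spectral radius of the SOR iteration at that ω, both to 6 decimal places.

n=175: λ(B_J) = 1 − λ(A)/2 = cos(kπ/176); k=1 gives ρ_J = 0.999841.
√(1 − cos²(π/176)) = sin(π/176) ≈ 0.0178490.
So ω* = 2/1.0178490 = 1.964928 (Young).
[ρ_SOR] ω* − 1 = 0.964928.

ω* = 1.964928, ρ_SOR = 0.964928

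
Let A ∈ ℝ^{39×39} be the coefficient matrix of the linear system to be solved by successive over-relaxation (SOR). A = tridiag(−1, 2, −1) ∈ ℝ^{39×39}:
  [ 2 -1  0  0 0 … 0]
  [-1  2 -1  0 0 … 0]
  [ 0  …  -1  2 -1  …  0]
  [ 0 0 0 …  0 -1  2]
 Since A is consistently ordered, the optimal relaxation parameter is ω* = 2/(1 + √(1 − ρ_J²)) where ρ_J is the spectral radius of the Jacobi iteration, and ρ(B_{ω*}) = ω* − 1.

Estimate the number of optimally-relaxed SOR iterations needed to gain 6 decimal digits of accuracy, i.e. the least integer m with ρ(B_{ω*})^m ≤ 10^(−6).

m = 88

[ρ_J] n=39: ρ(B_J) = cos(π/(n+1)) = cos(π/40) = 0.9969173.
√(1−ρ_J²) simplifies to sin(π/40) = 0.0784591.
So ω* = 2/1.0784591 = 1.8544978 (Young).
At ω = 1.8544978 every |λ(B_ω)| = ω−1, so ρ_SOR = 0.8544978.
ρ_SOR^m ≤ 10^(−6) ⇔ m ≥ 6·ln10/(−ln 0.8544978) = 13.8155/0.157241 = 87.862; m = ⌈87.862⌉ = 88.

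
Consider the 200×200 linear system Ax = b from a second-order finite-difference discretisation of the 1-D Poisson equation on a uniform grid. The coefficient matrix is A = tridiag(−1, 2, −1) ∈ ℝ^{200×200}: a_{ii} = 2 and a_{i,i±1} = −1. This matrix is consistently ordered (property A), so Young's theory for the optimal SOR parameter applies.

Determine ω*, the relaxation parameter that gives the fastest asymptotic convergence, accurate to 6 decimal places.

spectrum of D⁻¹(L+U) = {cos(kπ/201) : 1≤k≤200}; ρ_J = cos(π/201) = 0.999878.
√(1−ρ_J²) = |sin(π/201)| = 0.0156292
ω* = 2/(1+0.0156292) = 1.969223
Hence ρ(B_{ω*}) = 1.969223 − 1 = 0.969223.

ω* = 1.969223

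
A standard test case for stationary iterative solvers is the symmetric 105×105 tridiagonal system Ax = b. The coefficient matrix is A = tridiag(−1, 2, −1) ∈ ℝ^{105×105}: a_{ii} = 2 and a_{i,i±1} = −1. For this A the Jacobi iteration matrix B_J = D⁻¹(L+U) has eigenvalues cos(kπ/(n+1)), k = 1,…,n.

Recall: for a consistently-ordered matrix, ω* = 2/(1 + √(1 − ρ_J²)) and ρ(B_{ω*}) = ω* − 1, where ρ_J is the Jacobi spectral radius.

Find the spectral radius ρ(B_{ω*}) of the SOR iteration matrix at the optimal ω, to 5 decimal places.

[ρ_J] n=105: ρ(B_J) = cos(π/(n+1)) = cos(π/106) = 0.99956.
1 − cos²(π/106) = sin²(π/106) ⇒ √(1−ρ_J²) = sin(π/106) = 0.029633.
ω* = 2 / (1 + 0.029633) = 2 / 1.029633 ≈ 1.94244.
Hence ρ(B_{ω*}) = 1.94244 − 1 = 0.94244.

ρ_SOR = 0.94244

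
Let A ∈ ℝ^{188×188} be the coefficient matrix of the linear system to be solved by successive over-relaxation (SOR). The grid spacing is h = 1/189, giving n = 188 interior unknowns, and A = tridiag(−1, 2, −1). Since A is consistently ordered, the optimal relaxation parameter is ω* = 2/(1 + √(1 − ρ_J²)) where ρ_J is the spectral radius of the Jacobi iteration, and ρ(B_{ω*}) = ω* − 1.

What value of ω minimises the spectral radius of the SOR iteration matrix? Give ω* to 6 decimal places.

ρ_J = max_k |cos(kπ/189)| = cos(π/189) = 0.999862
1 − cos²(π/189) = sin²(π/189) ⇒ √(1−ρ_J²) = sin(π/189) = 0.0166214.
ω* = 2 / (1 + 0.0166214) = 2 / 1.0166214 ≈ 1.967301.
[ρ_SOR] ω* − 1 = 0.967301.

ω* = 1.967301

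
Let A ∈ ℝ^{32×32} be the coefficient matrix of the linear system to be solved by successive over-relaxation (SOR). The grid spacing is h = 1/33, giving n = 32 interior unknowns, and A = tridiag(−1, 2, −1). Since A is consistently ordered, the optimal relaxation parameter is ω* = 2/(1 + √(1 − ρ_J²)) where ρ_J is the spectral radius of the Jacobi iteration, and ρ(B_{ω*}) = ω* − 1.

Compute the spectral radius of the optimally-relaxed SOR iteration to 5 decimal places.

ρ_SOR = 0.82639

spectrum of D⁻¹(L+U) = {cos(kπ/33) : 1≤k≤32}; ρ_J = cos(π/33) = 0.99547.
root = sin(π/33) = 0.095056  (since 1−cos² = sin²).
[ω*] 2 ÷ (1 + 0.095056) = 2 ÷ 1.095056 = 1.82639.
ρ_SOR = ω* − 1 = 1.82639 − 1 = 0.82639.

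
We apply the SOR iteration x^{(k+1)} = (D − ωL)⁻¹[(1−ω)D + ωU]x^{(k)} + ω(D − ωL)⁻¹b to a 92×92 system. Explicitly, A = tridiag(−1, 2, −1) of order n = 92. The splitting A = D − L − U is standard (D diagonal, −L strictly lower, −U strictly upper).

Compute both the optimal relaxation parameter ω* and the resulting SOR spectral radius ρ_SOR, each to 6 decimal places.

With n=92, ρ(Jacobi) = cos(π/93) = 0.999429.
√(1−ρ_J²) simplifies to sin(π/93) = 0.0337741.
ω* = 2 / (1 + 0.0337741) = 2 / 1.0337741 ≈ 1.934659.
and ρ(B_{ω*}) = 1.934659 − 1 = 0.934659.

ω* = 1.934659, ρ_SOR = 0.934659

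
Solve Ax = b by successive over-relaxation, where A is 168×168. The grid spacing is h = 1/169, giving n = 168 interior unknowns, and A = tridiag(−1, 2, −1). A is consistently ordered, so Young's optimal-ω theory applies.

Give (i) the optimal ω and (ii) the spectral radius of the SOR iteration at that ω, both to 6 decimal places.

[ρ_J] n=168: ρ(B_J) = cos(π/(n+1)) = cos(π/169) = 0.999827.
√(1−ρ_J²) = |sin(π/169)| = 0.0185882
Young: ω* = 2/(1+√(1−ρ_J²)) = 2/(1+0.0185882) = 2/1.0185882 = 1.963502.
ρ_SOR = ω* − 1 ≈ 0.963502.

ω* = 1.963502, ρ_SOR = 0.963502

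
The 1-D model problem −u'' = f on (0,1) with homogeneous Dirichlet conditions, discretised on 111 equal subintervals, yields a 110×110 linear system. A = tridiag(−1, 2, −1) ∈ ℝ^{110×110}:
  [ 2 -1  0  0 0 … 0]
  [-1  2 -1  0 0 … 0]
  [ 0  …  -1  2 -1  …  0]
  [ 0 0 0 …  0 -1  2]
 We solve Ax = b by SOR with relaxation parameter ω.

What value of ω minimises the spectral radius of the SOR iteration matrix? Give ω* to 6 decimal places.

With n=110, ρ(Jacobi) = cos(π/111) = 0.999600.
√(1−ρ_J²) = |sin(π/111)| = 0.0282989
[ω*] 2 ÷ (1 + 0.0282989) = 2 ÷ 1.0282989 = 1.944960.
ρ_SOR = ω* − 1 = 1.944960 − 1 = 0.944960.

ω* = 1.944960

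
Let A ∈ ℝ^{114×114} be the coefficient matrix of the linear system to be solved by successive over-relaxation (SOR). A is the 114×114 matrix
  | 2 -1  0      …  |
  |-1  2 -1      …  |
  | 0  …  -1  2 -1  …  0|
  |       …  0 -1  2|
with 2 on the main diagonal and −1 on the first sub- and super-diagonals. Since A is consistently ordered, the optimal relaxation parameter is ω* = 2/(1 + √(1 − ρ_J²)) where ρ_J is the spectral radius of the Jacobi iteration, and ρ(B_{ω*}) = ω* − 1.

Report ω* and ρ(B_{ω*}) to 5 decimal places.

ω* = 1.94682, ρ_SOR = 0.94682

With n=114, ρ(Jacobi) = cos(π/115) = 0.99963.
√(1−ρ_J²) = |sin(π/115)| = 0.027315
Then 2/(1+√(1−ρ_J²)) = 2/(1+0.027315); ω* = 2/1.027315 = 1.94682.
ρ(B_{ω*}) = ω*−1 = 0.94682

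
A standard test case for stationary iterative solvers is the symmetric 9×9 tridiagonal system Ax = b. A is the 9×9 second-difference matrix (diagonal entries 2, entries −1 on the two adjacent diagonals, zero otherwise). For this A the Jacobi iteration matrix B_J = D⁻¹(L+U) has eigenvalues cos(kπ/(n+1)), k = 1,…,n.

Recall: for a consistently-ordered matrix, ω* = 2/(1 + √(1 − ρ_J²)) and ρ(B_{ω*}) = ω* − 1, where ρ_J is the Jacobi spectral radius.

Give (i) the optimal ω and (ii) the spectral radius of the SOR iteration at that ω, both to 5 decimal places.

[ρ_J] n=9: ρ(B_J) = cos(π/(n+1)) = cos(π/10) = 0.95106.
1 − cos²(π/10) = sin²(π/10) ⇒ √(1−ρ_J²) = sin(π/10) = 0.309017.
ω* = 2/(1+0.309017) = 1.52786
Hence ρ(B_{ω*}) = 1.52786 − 1 = 0.52786.

ω* = 1.52786, ρ_SOR = 0.52786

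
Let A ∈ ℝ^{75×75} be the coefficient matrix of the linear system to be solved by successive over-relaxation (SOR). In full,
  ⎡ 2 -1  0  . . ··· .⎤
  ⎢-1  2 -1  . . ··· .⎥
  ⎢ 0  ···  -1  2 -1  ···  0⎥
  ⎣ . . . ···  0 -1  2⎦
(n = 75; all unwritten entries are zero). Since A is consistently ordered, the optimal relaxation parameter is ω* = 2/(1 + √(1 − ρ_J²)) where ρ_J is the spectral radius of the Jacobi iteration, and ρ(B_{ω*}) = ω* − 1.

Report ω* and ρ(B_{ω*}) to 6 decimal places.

ω* = 1.920630, ρ_SOR = 0.920630

n=75: λ(B_J) = 1 − λ(A)/2 = cos(kπ/76); k=1 gives ρ_J = 0.999146.
√(1 − cos²(π/76)) = sin(π/76) ≈ 0.0413250.
ω* = 2 / (1 + 0.0413250) = 2 / 1.0413250 ≈ 1.920630.
ρ_SOR = ω* − 1 = 1.920630 − 1 = 0.920630.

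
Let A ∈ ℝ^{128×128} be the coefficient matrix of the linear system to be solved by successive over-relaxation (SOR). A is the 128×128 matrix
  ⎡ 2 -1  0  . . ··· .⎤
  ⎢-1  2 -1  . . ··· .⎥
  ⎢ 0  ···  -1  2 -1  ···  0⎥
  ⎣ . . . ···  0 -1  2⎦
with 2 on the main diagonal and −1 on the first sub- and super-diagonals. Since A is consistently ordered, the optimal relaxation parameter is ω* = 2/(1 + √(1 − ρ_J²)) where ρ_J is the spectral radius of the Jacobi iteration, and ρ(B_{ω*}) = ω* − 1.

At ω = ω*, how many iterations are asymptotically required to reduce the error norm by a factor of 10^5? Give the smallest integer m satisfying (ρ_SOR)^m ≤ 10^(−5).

m = 237

n=128: λ(B_J) = 1 − λ(A)/2 = cos(kπ/129); k=1 gives ρ_J = 0.9997035.
√(1 − cos²(π/129)) = sin(π/129) ≈ 0.0243510.
Young: ω* = 2/(1+√(1−ρ_J²)) = 2/(1+0.0243510) = 2/1.0243510 = 1.9524558.
ρ_SOR = ω* − 1 ≈ 0.9524558.
Need (0.9524558)^m ≤ 10^(−5): m ≥ 5·ln10/|ln 0.9524558| = 11.5129/0.0487116 = 236.348 ⇒ m = 237.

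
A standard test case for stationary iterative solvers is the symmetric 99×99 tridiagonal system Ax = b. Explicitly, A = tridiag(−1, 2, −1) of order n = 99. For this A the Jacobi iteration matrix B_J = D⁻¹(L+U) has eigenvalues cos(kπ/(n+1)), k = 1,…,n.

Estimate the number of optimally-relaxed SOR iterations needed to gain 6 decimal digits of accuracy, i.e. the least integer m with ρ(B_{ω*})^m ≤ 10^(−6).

m = 220

n=99: λ(B_J) = 1 − λ(A)/2 = cos(kπ/100); k=1 gives ρ_J = 0.9995066.
1 − cos²(π/100) = sin²(π/100) ⇒ √(1−ρ_J²) = sin(π/100) = 0.0314108.
ω* = 2/(1 + 0.0314108) = 2/1.0314108 = 1.9390916.
ρ_SOR = ω* − 1 ≈ 0.9390916.
m ≥ 6·ln10 / (−ln 0.9390916) = 219.844; smallest integer m = 220.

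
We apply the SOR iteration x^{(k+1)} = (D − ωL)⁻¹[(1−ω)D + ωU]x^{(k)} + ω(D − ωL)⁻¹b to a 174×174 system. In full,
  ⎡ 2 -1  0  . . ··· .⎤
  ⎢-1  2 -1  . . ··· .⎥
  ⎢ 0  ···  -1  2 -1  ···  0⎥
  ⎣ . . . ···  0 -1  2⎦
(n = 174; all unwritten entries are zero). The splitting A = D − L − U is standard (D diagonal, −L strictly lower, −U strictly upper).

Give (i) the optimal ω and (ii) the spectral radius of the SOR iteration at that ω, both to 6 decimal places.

[ρ_J] n=174: ρ(B_J) = cos(π/(n+1)) = cos(π/175) = 0.999839.
1 − cos²(π/175) = sin²(π/175) ⇒ √(1−ρ_J²) = sin(π/175) = 0.0179510.
ω* = 2/(1+0.0179510) = 1.964731
ρ_SOR = ω* − 1 = 1.964731 − 1 = 0.964731.

ω* = 1.964731, ρ_SOR = 0.964731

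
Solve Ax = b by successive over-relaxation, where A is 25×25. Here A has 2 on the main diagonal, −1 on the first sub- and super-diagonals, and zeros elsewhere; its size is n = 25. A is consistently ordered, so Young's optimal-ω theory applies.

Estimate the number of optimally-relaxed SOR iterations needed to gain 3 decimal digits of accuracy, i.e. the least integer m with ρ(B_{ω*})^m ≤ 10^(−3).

spectrum of D⁻¹(L+U) = {cos(kπ/26) : 1≤k≤25}; ρ_J = cos(π/26) = 0.9927089.
√(1 − cos²(π/26)) = sin(π/26) ≈ 0.1205367.
ω* = 2/(1+0.1205367) = 1.7848590
[ρ_SOR] ω* − 1 = 0.7848590.
ρ_SOR^m ≤ 10^(−3) ⇔ m ≥ 3·ln10/(−ln 0.7848590) = 6.90776/0.242251 = 28.515; m = ⌈28.515⌉ = 29.

m = 29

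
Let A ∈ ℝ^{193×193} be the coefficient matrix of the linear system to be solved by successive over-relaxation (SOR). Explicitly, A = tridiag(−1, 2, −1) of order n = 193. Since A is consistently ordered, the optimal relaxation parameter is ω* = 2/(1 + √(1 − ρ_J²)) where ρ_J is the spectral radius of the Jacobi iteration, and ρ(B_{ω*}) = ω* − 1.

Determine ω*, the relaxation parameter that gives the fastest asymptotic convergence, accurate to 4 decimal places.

B_J for the 193×193 system has eigenvalues cos(kπ/194); ρ_J = cos(π/194) = 0.9999.
root = sin(π/194) = 0.01619  (since 1−cos² = sin²).
ω* = 2/(1 + 0.01619) = 2/1.01619 = 1.9681.
ρ_SOR = ω* − 1 ≈ 0.9681.

ω* = 1.9681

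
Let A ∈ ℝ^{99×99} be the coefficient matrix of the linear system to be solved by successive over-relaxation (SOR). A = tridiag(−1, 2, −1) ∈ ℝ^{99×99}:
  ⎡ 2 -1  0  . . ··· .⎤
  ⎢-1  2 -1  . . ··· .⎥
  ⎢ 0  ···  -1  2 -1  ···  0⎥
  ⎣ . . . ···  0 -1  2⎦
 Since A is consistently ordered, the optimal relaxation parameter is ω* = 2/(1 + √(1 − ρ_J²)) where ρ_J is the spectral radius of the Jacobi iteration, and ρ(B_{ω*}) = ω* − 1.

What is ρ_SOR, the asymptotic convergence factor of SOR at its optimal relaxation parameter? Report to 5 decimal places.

n=99: λ(B_J) = 1 − λ(A)/2 = cos(kπ/100); k=1 gives ρ_J = 0.99951.
root = sin(π/100) = 0.031411  (since 1−cos² = sin²).
[ω*] 2 ÷ (1 + 0.031411) = 2 ÷ 1.031411 = 1.93909.
ρ(B_{ω*}) = ω*−1 = 0.93909

ρ_SOR = 0.93909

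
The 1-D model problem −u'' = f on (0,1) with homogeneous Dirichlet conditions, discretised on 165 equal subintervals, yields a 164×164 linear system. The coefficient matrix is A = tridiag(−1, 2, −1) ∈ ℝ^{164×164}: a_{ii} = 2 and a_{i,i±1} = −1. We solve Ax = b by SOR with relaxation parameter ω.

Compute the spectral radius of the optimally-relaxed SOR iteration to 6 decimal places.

[ρ_J] n=164: ρ(B_J) = cos(π/(n+1)) = cos(π/165) = 0.999819.
1 − cos²(π/165) = sin²(π/165) ⇒ √(1−ρ_J²) = sin(π/165) = 0.0190388.
ω* = 2/(1+0.0190388) = 1.962634
ρ_SOR = ω* − 1 ≈ 0.962634.

ρ_SOR = 0.962634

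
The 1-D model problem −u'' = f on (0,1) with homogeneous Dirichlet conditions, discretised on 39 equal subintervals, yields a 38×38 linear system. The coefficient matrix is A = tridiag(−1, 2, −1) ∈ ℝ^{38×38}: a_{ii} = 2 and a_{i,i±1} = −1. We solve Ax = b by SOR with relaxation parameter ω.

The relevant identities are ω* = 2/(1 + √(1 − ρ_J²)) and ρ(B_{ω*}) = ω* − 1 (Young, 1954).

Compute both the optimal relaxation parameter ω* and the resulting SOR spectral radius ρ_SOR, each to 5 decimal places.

ω* = 1.85105, ρ_SOR = 0.85105

n=38: λ(B_J) = 1 − λ(A)/2 = cos(kπ/39); k=1 gives ρ_J = 0.99676.
root = sin(π/39) = 0.080467  (since 1−cos² = sin²).
So ω* = 2/1.080467 = 1.85105 (Young).
Hence ρ(B_{ω*}) = 1.85105 − 1 = 0.85105.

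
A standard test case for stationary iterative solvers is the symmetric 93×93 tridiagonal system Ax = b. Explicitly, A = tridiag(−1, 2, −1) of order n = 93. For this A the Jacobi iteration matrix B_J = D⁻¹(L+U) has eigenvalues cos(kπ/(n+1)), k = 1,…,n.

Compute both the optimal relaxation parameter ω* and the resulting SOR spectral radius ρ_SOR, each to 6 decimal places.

ρ_J = max_k |cos(kπ/94)| = cos(π/94) = 0.999442
root = sin(π/94) = 0.0334150  (since 1−cos² = sin²).
ω* = 2/(1+0.0334150) = 1.935331
[ρ_SOR] ω* − 1 = 0.935331.

ω* = 1.935331, ρ_SOR = 0.935331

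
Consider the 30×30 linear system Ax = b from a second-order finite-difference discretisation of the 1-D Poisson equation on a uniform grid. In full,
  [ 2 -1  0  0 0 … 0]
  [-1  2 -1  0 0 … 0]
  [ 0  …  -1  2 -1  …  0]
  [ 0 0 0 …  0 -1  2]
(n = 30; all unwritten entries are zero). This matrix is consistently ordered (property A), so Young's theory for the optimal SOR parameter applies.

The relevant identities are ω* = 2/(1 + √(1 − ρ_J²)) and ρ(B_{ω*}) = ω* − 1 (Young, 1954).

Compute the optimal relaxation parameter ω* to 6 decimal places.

spectrum of D⁻¹(L+U) = {cos(kπ/31) : 1≤k≤30}; ρ_J = cos(π/31) = 0.994869.
√(1 − cos²(π/31)) = sin(π/31) ≈ 0.1011683.
[ω*] 2 ÷ (1 + 0.1011683) = 2 ÷ 1.1011683 = 1.816253.
[ρ_SOR] ω* − 1 = 0.816253.

ω* = 1.816253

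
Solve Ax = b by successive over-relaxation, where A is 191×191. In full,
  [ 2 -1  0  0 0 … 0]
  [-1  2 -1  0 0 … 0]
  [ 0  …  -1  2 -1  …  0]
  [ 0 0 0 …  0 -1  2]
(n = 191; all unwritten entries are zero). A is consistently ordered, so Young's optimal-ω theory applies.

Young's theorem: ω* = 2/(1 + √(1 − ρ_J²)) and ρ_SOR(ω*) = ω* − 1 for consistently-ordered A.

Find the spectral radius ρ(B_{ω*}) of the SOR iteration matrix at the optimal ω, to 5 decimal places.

ρ_SOR = 0.96780

spectrum of D⁻¹(L+U) = {cos(kπ/192) : 1≤k≤191}; ρ_J = cos(π/192) = 0.99987.
root = sin(π/192) = 0.016362  (since 1−cos² = sin²).
ω* = 2 / (1 + 0.016362) = 2 / 1.016362 ≈ 1.96780.
ρ_SOR = ω* − 1 = 1.96780 − 1 = 0.96780.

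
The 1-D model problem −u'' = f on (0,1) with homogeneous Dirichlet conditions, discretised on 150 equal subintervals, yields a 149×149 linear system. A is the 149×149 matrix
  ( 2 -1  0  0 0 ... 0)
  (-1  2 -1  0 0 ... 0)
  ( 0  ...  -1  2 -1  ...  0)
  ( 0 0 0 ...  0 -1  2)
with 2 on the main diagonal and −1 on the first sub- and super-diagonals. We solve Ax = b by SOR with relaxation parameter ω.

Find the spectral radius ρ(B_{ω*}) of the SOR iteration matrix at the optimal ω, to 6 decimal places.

ρ_SOR = 0.958974

ρ_J = max_k |cos(kπ/150)| = cos(π/150) = 0.999781
root = sin(π/150) = 0.0209424  (since 1−cos² = sin²).
Young: ω* = 2/(1+√(1−ρ_J²)) = 2/(1+0.0209424) = 2/1.0209424 = 1.958974.
ρ(B_{ω*}) = ω*−1 = 0.958974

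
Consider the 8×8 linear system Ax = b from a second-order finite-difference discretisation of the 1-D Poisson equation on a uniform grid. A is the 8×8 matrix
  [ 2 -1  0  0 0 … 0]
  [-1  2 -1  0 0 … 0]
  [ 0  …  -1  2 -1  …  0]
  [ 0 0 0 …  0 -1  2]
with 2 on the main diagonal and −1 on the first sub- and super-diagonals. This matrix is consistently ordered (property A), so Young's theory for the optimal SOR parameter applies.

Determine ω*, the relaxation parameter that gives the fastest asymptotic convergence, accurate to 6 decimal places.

ω* = 1.490291

spectrum of D⁻¹(L+U) = {cos(kπ/9) : 1≤k≤8}; ρ_J = cos(π/9) = 0.939693.
1 − cos²(π/9) = sin²(π/9) ⇒ √(1−ρ_J²) = sin(π/9) = 0.3420201.
Young: ω* = 2/(1+√(1−ρ_J²)) = 2/(1+0.3420201) = 2/1.3420201 = 1.490291.
[ρ_SOR] ω* − 1 = 0.490291.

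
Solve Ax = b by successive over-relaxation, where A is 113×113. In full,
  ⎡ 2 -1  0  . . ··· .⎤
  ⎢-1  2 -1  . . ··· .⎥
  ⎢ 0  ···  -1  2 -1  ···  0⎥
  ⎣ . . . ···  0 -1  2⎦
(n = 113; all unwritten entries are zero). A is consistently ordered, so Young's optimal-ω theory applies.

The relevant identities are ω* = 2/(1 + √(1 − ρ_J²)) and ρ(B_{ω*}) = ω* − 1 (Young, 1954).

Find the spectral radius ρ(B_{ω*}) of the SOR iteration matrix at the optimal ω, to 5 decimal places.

ρ_SOR = 0.94637

spectrum of D⁻¹(L+U) = {cos(kπ/114) : 1≤k≤113}; ρ_J = cos(π/114) = 0.99962.
1 − cos²(π/114) = sin²(π/114) ⇒ √(1−ρ_J²) = sin(π/114) = 0.027554.
ω* = 2/(1 + 0.027554) = 2/1.027554 = 1.94637.
and ρ(B_{ω*}) = 1.94637 − 1 = 0.94637.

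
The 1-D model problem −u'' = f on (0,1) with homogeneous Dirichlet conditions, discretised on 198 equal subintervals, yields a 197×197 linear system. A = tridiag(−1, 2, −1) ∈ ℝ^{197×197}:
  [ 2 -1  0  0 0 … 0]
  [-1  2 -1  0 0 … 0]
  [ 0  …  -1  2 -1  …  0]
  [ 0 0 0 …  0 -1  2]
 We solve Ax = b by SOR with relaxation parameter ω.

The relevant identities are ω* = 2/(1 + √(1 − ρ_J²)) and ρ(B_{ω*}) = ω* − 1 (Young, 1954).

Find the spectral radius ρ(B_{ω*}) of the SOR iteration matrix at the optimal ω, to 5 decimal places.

½·tridiag(1,0,1) at n=197: λ_k = cos(kπ/198); max |λ| at k=1 ⇒ ρ_J = cos(π/198) ≈ 0.99987.
root = sin(π/198) = 0.015866  (since 1−cos² = sin²).
Young: ω* = 2/(1+√(1−ρ_J²)) = 2/(1+0.015866) = 2/1.015866 = 1.96876.
Hence ρ(B_{ω*}) = 1.96876 − 1 = 0.96876.

ρ_SOR = 0.96876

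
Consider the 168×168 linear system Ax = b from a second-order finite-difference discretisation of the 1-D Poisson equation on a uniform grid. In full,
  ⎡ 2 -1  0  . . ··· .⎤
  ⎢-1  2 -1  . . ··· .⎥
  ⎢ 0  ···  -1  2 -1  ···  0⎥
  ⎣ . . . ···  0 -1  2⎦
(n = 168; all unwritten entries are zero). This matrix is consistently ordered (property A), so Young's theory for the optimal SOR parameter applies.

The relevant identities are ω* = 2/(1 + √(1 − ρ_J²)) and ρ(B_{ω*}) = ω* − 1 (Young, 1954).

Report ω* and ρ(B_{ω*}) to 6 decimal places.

[ρ_J] n=168: ρ(B_J) = cos(π/(n+1)) = cos(π/169) = 0.999827.
√(1−ρ_J²) simplifies to sin(π/169) = 0.0185882.
So ω* = 2/1.0185882 = 1.963502 (Young).
ρ_SOR = ω* − 1 ≈ 0.963502.

ω* = 1.963502, ρ_SOR = 0.963502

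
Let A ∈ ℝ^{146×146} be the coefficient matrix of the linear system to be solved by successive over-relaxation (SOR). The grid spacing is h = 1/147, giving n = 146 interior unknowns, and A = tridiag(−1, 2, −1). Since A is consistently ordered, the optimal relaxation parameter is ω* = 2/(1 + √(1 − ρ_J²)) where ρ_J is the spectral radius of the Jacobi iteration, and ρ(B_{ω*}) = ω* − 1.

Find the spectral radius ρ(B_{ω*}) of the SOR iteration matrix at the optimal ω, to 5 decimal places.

With n=146, ρ(Jacobi) = cos(π/147) = 0.99977.
√(1−ρ_J²) simplifies to sin(π/147) = 0.021370.
ω* = 2/(1 + 0.021370) = 2/1.021370 = 1.95815.
[ρ_SOR] ω* − 1 = 0.95815.

ρ_SOR = 0.95815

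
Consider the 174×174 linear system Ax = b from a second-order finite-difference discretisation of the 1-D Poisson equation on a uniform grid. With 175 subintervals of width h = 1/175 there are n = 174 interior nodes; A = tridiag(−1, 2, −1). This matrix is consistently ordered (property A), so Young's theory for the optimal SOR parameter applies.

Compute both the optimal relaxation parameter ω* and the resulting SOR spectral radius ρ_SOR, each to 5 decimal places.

ω* = 1.96473, ρ_SOR = 0.96473

ρ_J = max_k |cos(kπ/175)| = cos(π/175) = 0.99984
√(1 − cos²(π/175)) = sin(π/175) ≈ 0.017951.
[ω*] 2 ÷ (1 + 0.017951) = 2 ÷ 1.017951 = 1.96473.
[ρ_SOR] ω* − 1 = 0.96473.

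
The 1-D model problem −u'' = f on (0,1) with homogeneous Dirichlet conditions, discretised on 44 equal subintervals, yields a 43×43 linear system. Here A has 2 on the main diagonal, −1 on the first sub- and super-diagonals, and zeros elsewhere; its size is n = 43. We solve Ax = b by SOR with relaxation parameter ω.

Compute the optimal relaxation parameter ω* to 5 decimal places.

ρ_J = max_k |cos(kπ/44)| = cos(π/44) = 0.99745
√(1−ρ_J²) = |sin(π/44)| = 0.071339
ω* = 2 / (1 + 0.071339) = 2 / 1.071339 ≈ 1.86682.
and ρ(B_{ω*}) = 1.86682 − 1 = 0.86682.

ω* = 1.86682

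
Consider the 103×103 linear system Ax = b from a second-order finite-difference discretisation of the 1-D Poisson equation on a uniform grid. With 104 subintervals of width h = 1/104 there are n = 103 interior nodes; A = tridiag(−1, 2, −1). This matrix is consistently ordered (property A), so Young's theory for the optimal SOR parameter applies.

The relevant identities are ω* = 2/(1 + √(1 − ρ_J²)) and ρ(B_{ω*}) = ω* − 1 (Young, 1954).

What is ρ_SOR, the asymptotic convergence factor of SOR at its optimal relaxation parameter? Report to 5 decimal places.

spectrum of D⁻¹(L+U) = {cos(kπ/104) : 1≤k≤103}; ρ_J = cos(π/104) = 0.99954.
√(1−ρ_J²) = |sin(π/104)| = 0.030203
ω* = 2/(1+0.030203) = 1.94136
ρ_SOR = ω* − 1 ≈ 0.94136.

ρ_SOR = 0.94136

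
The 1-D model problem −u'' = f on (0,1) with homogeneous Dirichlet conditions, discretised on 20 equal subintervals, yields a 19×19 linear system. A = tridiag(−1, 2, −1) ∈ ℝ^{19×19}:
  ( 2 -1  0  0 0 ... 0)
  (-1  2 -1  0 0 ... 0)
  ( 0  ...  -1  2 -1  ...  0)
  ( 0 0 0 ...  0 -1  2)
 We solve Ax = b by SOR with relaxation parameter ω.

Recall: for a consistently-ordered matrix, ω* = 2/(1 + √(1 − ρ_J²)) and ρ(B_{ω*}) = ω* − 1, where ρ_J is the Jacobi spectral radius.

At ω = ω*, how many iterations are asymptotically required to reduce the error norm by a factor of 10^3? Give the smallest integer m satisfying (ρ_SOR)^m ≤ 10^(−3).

With n=19, ρ(Jacobi) = cos(π/20) = 0.9876883.
√(1−ρ_J²) = |sin(π/20)| = 0.1564345
So ω* = 2/1.1564345 = 1.7294538 (Young).
ρ_SOR = ω* − 1 ≈ 0.7294538.
ρ_SOR^m ≤ 10^(−3) ⇔ m ≥ 3·ln10/(−ln 0.7294538) = 6.90776/0.315459 = 21.897; m = ⌈21.897⌉ = 22.

m = 22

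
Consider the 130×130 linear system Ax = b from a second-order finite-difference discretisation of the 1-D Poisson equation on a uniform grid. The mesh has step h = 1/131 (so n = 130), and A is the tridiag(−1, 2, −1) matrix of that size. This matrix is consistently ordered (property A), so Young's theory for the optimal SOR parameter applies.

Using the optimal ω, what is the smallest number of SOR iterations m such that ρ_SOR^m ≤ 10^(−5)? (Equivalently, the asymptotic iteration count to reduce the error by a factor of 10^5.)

m = 241

spectrum of D⁻¹(L+U) = {cos(kπ/131) : 1≤k≤130}; ρ_J = cos(π/131) = 0.9997125.
1 − cos²(π/131) = sin²(π/131) ⇒ √(1−ρ_J²) = sin(π/131) = 0.0239793.
ω* = 2 / (1 + 0.0239793) = 2 / 1.0239793 ≈ 1.9531645.
At ω = 1.9531645 every |λ(B_ω)| = ω−1, so ρ_SOR = 0.9531645.
m ≥ 5·ln10 / (−ln 0.9531645) = 240.013; smallest integer m = 241.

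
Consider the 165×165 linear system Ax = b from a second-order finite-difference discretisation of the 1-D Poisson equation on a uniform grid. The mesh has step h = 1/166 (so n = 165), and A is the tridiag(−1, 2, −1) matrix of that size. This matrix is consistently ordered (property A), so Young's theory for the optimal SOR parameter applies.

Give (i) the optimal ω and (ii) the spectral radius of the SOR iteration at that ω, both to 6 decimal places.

spectrum of D⁻¹(L+U) = {cos(kπ/166) : 1≤k≤165}; ρ_J = cos(π/166) = 0.999821.
√(1−ρ_J²) simplifies to sin(π/166) = 0.0189241.
[ω*] 2 ÷ (1 + 0.0189241) = 2 ÷ 1.0189241 = 1.962855.
At ω = 1.962855 every |λ(B_ω)| = ω−1, so ρ_SOR = 0.962855.

ω* = 1.962855, ρ_SOR = 0.962855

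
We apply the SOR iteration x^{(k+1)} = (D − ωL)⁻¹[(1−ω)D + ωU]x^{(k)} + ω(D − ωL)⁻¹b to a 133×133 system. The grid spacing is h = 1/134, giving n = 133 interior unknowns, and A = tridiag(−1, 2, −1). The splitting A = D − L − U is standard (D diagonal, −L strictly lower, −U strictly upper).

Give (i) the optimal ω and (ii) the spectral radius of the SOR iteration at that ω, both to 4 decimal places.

B_J for the 133×133 system has eigenvalues cos(kπ/134); ρ_J = cos(π/134) = 0.9997.
1 − cos²(π/134) = sin²(π/134) ⇒ √(1−ρ_J²) = sin(π/134) = 0.02344.
ω* = 2/(1 + 0.02344) = 2/1.02344 = 1.9542.
ρ_SOR = ω* − 1 ≈ 0.9542.

ω* = 1.9542, ρ_SOR = 0.9542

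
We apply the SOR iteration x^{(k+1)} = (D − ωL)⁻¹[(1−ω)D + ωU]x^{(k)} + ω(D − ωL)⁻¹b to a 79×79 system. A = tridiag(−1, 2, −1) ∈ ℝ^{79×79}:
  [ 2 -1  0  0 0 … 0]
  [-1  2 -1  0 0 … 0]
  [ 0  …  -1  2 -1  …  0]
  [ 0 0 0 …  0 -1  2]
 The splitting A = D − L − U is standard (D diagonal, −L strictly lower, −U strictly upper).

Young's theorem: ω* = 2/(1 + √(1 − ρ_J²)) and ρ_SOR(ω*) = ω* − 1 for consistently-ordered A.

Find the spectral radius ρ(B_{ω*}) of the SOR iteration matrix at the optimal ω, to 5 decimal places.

ρ_SOR = 0.92445

½·tridiag(1,0,1) at n=79: λ_k = cos(kπ/80); max |λ| at k=1 ⇒ ρ_J = cos(π/80) ≈ 0.99923.
√(1−ρ_J²) simplifies to sin(π/80) = 0.039260.
Then 2/(1+√(1−ρ_J²)) = 2/(1+0.039260); ω* = 2/1.039260 = 1.92445.
Hence ρ(B_{ω*}) = 1.92445 − 1 = 0.92445.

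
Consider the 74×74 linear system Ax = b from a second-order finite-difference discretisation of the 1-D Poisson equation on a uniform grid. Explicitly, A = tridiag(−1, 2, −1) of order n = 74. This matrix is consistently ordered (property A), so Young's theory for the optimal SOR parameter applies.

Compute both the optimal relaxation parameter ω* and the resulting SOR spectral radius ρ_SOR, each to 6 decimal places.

½·tridiag(1,0,1) at n=74: λ_k = cos(kπ/75); max |λ| at k=1 ⇒ ρ_J = cos(π/75) ≈ 0.999123.
√(1−ρ_J²) = |sin(π/75)| = 0.0418757
Then 2/(1+√(1−ρ_J²)) = 2/(1+0.0418757); ω* = 2/1.0418757 = 1.919615.
ρ_SOR = ω* − 1 ≈ 0.919615.

ω* = 1.919615, ρ_SOR = 0.919615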